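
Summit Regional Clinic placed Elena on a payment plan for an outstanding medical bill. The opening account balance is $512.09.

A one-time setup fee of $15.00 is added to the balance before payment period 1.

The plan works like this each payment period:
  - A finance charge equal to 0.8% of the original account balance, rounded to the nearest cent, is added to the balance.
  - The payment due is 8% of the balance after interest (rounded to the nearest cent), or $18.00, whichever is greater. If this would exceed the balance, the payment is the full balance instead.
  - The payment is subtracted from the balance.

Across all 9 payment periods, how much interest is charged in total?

Payment period 1: opening $527.09; interest $4.10 → $531.19; payment $42.50; balance $488.69
Payment period 2: opening $488.69; interest $4.10 → $492.79; payment $39.42; balance $453.37
Payment period 3: opening $453.37; interest $4.10 → $457.47; payment $36.60; balance $420.87
Payment period 4: opening $420.87; interest $4.10 → $424.97; payment $34.00; balance $390.97
Payment period 5: opening $390.97; interest $4.10 → $395.07; payment $31.61; balance $363.46
Payment period 6: opening $363.46; interest $4.10 → $367.56; payment $29.40; balance $338.16
Payment period 7: opening $338.16; interest $4.10 → $342.26; payment $27.38; balance $314.88
Payment period 8: opening $314.88; interest $4.10 → $318.98; payment $25.52; balance $293.46
Payment period 9: opening $293.46; interest $4.10 → $297.56; payment $23.80; balance $273.76
Total interest: $4.10 + $4.10 + $4.10 + $4.10 + $4.10 + $4.10 + $4.10 + $4.10 + $4.10 = $36.90

$36.90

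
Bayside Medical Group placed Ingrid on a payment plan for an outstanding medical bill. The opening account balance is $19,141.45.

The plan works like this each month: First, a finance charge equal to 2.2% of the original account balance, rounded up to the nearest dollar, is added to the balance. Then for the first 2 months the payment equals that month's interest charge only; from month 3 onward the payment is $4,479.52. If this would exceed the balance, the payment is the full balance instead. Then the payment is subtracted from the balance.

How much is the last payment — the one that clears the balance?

Month 1: $19,141.45 +$422.00 interest = $19,563.45; pay $422.00 → $19,141.45
Month 2: $19,141.45 +$422.00 interest = $19,563.45; pay $422.00 → $19,141.45
Month 3: $19,141.45 +$422.00 interest = $19,563.45; pay $4,479.52 → $15,083.93
Month 4: $15,083.93 +$422.00 interest = $15,505.93; pay $4,479.52 → $11,026.41
Month 5: $11,026.41 +$422.00 interest = $11,448.41; pay $4,479.52 → $6,968.89
Month 6: $6,968.89 +$422.00 interest = $7,390.89; pay $4,479.52 → $2,911.37
Month 7: $2,911.37 +$422.00 interest = $3,333.37; pay $3,333.37 → $0.00

$3,333.37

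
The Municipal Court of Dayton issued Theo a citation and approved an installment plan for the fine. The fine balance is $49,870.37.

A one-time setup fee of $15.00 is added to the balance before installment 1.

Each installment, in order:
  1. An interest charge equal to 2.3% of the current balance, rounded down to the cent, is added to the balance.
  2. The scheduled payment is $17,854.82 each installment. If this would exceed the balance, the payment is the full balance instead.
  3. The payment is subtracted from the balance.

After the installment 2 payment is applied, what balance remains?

$16,086.18

Installment 1: opening $49,885.37; interest $1,147.36 → $51,032.73; payment $17,854.82; balance $33,177.91
Installment 2: opening $33,177.91; interest $763.09 → $33,941.00; payment $17,854.82; balance $16,086.18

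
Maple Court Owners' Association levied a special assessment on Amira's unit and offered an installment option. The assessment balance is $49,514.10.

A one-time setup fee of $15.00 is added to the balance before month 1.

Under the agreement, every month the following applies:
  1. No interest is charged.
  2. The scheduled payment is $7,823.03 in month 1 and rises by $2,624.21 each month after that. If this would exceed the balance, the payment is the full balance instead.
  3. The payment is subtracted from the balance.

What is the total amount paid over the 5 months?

$49,529.10

Month 1: $49,529.10 − $7,823.03 → $41,706.07
Month 2: $41,706.07 − $10,447.24 → $31,258.83
Month 3: $31,258.83 − $13,071.45 → $18,187.38
Month 4: $18,187.38 − $15,695.66 → $2,491.72
Month 5: $2,491.72 − $2,491.72 → $0.00
Total paid: $49,529.10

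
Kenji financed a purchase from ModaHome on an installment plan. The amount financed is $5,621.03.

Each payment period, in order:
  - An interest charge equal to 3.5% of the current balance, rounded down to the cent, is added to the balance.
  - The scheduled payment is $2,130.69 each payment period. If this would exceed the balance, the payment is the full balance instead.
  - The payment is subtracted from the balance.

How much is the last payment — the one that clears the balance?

$1,744.40

Payment period 1: $5,621.03 +$196.73 interest = $5,817.76; pay $2,130.69 → $3,687.07
Payment period 2: $3,687.07 +$129.04 interest = $3,816.11; pay $2,130.69 → $1,685.42
Payment period 3: $1,685.42 +$58.98 interest = $1,744.40; pay $1,744.40 → $0.00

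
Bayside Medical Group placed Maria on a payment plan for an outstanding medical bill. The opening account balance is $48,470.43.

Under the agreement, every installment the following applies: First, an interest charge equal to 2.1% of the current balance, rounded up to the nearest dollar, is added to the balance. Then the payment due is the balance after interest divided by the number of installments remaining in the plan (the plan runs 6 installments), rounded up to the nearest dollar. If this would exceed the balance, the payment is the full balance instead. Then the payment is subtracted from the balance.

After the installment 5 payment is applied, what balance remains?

$8,962.43

Installment 1: $48,470.43 +$1,018.00 interest = $49,488.43; pay $8,249.00 → $41,239.43
Installment 2: $41,239.43 +$867.00 interest = $42,106.43; pay $8,422.00 → $33,684.43
Installment 3: $33,684.43 +$708.00 interest = $34,392.43; pay $8,599.00 → $25,793.43
Installment 4: $25,793.43 +$542.00 interest = $26,335.43; pay $8,779.00 → $17,556.43
Installment 5: $17,556.43 +$369.00 interest = $17,925.43; pay $8,963.00 → $8,962.43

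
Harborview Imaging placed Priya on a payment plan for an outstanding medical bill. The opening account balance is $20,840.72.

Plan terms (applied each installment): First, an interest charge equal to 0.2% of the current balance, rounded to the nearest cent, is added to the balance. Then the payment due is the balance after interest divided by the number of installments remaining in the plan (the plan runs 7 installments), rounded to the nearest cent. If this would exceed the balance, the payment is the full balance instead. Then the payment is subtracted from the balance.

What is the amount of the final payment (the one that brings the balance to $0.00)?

$3,019.18

# | Opening | Interest | Payment | End bal
1 | $20,840.72 | $41.68 | $2,983.20 | $17,899.20
2 | $17,899.20 | $35.80 | $2,989.17 | $14,945.83
3 | $14,945.83 | $29.89 | $2,995.14 | $11,980.58
4 | $11,980.58 | $23.96 | $3,001.14 | $9,003.40
5 | $9,003.40 | $18.01 | $3,007.14 | $6,014.27
6 | $6,014.27 | $12.03 | $3,013.15 | $3,013.15
7 | $3,013.15 | $6.03 | $3,019.18 | $0.00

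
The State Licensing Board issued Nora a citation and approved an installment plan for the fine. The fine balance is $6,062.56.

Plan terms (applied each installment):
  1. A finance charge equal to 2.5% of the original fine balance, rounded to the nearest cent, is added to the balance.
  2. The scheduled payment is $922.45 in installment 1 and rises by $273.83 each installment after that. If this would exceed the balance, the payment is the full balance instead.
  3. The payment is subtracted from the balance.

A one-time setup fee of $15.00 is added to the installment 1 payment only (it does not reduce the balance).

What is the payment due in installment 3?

$1,470.11

# | Opening | Interest | Payment | Fee | End bal
1 | $6,062.56 | $151.56 | $922.45 | $15.00 | $5,291.67
2 | $5,291.67 | $151.56 | $1,196.28 | — | $4,246.95
3 | $4,246.95 | $151.56 | $1,470.11 | — | $2,928.40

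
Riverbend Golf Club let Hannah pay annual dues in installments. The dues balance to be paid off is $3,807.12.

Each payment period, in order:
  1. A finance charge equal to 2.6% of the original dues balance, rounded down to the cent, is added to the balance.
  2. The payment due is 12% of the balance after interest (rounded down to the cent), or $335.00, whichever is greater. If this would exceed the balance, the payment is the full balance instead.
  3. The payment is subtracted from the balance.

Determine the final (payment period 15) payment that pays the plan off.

Payment period 1: $3,807.12 +$98.98 interest = $3,906.10; pay $468.73 → $3,437.37
Payment period 2: $3,437.37 +$98.98 interest = $3,536.35; pay $424.36 → $3,111.99
Payment period 3: $3,111.99 +$98.98 interest = $3,210.97; pay $385.31 → $2,825.66
Payment period 4: $2,825.66 +$98.98 interest = $2,924.64; pay $350.95 → $2,573.69
Payment period 5: $2,573.69 +$98.98 interest = $2,672.67; pay $335.00 → $2,337.67
Payment period 6: $2,337.67 +$98.98 interest = $2,436.65; pay $335.00 → $2,101.65
Payment period 7: $2,101.65 +$98.98 interest = $2,200.63; pay $335.00 → $1,865.63
Payment period 8: $1,865.63 +$98.98 interest = $1,964.61; pay $335.00 → $1,629.61
Payment period 9: $1,629.61 +$98.98 interest = $1,728.59; pay $335.00 → $1,393.59
Payment period 10: $1,393.59 +$98.98 interest = $1,492.57; pay $335.00 → $1,157.57
Payment period 11: $1,157.57 +$98.98 interest = $1,256.55; pay $335.00 → $921.55
Payment period 12: $921.55 +$98.98 interest = $1,020.53; pay $335.00 → $685.53
Payment period 13: $685.53 +$98.98 interest = $784.51; pay $335.00 → $449.51
Payment period 14: $449.51 +$98.98 interest = $548.49; pay $335.00 → $213.49
Payment period 15: $213.49 +$98.98 interest = $312.47; pay $312.47 → $0.00

$312.47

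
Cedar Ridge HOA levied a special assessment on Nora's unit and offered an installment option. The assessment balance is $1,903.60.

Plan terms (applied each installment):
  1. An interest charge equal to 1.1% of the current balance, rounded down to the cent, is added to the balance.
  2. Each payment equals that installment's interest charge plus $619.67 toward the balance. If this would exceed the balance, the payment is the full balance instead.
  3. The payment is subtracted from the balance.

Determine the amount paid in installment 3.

$626.97

Installment 1: $1,903.60 +$20.93 interest = $1,924.53; pay $640.60 → $1,283.93
Installment 2: $1,283.93 +$14.12 interest = $1,298.05; pay $633.79 → $664.26
Installment 3: $664.26 +$7.30 interest = $671.56; pay $626.97 → $44.59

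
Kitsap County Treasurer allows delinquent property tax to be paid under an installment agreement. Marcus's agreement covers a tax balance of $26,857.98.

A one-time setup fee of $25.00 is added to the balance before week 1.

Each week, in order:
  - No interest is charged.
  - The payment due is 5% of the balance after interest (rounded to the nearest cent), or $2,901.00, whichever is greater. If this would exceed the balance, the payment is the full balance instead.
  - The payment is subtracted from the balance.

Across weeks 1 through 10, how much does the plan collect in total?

Week 1: opening $26,882.98; payment $2,901.00; balance $23,981.98
Week 2: opening $23,981.98; payment $2,901.00; balance $21,080.98
Week 3: opening $21,080.98; payment $2,901.00; balance $18,179.98
Week 4: opening $18,179.98; payment $2,901.00; balance $15,278.98
Week 5: opening $15,278.98; payment $2,901.00; balance $12,377.98
Week 6: opening $12,377.98; payment $2,901.00; balance $9,476.98
Week 7: opening $9,476.98; payment $2,901.00; balance $6,575.98
Week 8: opening $6,575.98; payment $2,901.00; balance $3,674.98
Week 9: opening $3,674.98; payment $2,901.00; balance $773.98
Week 10: opening $773.98; payment $773.98; balance $0.00
Total paid: $26,882.98

$26,882.98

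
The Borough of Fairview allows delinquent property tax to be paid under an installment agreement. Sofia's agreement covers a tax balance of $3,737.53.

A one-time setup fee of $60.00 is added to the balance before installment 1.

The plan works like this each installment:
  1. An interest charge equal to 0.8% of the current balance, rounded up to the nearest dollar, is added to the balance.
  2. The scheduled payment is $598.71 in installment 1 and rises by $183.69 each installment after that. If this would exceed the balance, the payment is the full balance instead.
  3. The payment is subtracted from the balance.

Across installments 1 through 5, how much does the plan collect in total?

# | Opening | Interest | Payment | End bal
1 | $3,797.53 | $31.00 | $598.71 | $3,229.82
2 | $3,229.82 | $26.00 | $782.40 | $2,473.42
3 | $2,473.42 | $20.00 | $966.09 | $1,527.33
4 | $1,527.33 | $13.00 | $1,149.78 | $390.55
5 | $390.55 | $4.00 | $394.55 | $0.00
Total paid: $3,891.53

$3,891.53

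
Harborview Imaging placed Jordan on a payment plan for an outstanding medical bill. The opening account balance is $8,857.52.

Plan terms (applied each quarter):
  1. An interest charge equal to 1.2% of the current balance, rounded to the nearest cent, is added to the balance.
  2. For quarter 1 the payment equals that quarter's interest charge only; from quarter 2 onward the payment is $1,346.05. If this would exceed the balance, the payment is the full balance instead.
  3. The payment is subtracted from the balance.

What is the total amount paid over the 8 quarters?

Quarter 1: $8,857.52 +$106.29 interest = $8,963.81; pay $106.29 → $8,857.52
Quarter 2: $8,857.52 +$106.29 interest = $8,963.81; pay $1,346.05 → $7,617.76
Quarter 3: $7,617.76 +$91.41 interest = $7,709.17; pay $1,346.05 → $6,363.12
Quarter 4: $6,363.12 +$76.36 interest = $6,439.48; pay $1,346.05 → $5,093.43
Quarter 5: $5,093.43 +$61.12 interest = $5,154.55; pay $1,346.05 → $3,808.50
Quarter 6: $3,808.50 +$45.70 interest = $3,854.20; pay $1,346.05 → $2,508.15
Quarter 7: $2,508.15 +$30.10 interest = $2,538.25; pay $1,346.05 → $1,192.20
Quarter 8: $1,192.20 +$14.31 interest = $1,206.51; pay $1,206.51 → $0.00
Total paid: $9,389.10

$9,389.10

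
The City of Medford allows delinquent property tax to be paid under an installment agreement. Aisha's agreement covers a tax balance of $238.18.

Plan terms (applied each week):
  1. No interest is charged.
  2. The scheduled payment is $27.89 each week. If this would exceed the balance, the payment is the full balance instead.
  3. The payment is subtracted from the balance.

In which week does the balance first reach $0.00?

Week 1: $238.18 − $27.89 → $210.29
Week 2: $210.29 − $27.89 → $182.40
Week 3: $182.40 − $27.89 → $154.51
Week 4: $154.51 − $27.89 → $126.62
Week 5: $126.62 − $27.89 → $98.73
Week 6: $98.73 − $27.89 → $70.84
Week 7: $70.84 − $27.89 → $42.95
Week 8: $42.95 − $27.89 → $15.06
Week 9: $15.06 − $15.06 → $0.00
Balance reaches $0.00 in week 9.

9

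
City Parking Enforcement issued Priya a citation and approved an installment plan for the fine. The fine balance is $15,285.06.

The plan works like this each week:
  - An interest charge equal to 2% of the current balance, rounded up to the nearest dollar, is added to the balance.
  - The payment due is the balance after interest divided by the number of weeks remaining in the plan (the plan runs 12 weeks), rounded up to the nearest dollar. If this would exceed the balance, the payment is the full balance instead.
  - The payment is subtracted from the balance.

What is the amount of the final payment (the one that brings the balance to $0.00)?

$1,615.06

# | Opening | Interest | Payment | End bal
1 | $15,285.06 | $306.00 | $1,300.00 | $14,291.06
2 | $14,291.06 | $286.00 | $1,326.00 | $13,251.06
3 | $13,251.06 | $266.00 | $1,352.00 | $12,165.06
4 | $12,165.06 | $244.00 | $1,379.00 | $11,030.06
5 | $11,030.06 | $221.00 | $1,407.00 | $9,844.06
6 | $9,844.06 | $197.00 | $1,435.00 | $8,606.06
7 | $8,606.06 | $173.00 | $1,464.00 | $7,315.06
8 | $7,315.06 | $147.00 | $1,493.00 | $5,969.06
9 | $5,969.06 | $120.00 | $1,523.00 | $4,566.06
10 | $4,566.06 | $92.00 | $1,553.00 | $3,105.06
11 | $3,105.06 | $63.00 | $1,585.00 | $1,583.06
12 | $1,583.06 | $32.00 | $1,615.06 | $0.00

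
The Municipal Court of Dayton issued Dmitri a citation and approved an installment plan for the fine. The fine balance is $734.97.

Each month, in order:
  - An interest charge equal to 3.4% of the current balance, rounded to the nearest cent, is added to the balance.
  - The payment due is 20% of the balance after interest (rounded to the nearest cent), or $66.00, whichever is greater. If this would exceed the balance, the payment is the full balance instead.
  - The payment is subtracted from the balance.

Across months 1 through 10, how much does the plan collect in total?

Month 1: $734.97 +$24.99 interest = $759.96; pay $151.99 → $607.97
Month 2: $607.97 +$20.67 interest = $628.64; pay $125.73 → $502.91
Month 3: $502.91 +$17.10 interest = $520.01; pay $104.00 → $416.01
Month 4: $416.01 +$14.14 interest = $430.15; pay $86.03 → $344.12
Month 5: $344.12 +$11.70 interest = $355.82; pay $71.16 → $284.66
Month 6: $284.66 +$9.68 interest = $294.34; pay $66.00 → $228.34
Month 7: $228.34 +$7.76 interest = $236.10; pay $66.00 → $170.10
Month 8: $170.10 +$5.78 interest = $175.88; pay $66.00 → $109.88
Month 9: $109.88 +$3.74 interest = $113.62; pay $66.00 → $47.62
Month 10: $47.62 +$1.62 interest = $49.24; pay $49.24 → $0.00
Total paid: $852.15

$852.15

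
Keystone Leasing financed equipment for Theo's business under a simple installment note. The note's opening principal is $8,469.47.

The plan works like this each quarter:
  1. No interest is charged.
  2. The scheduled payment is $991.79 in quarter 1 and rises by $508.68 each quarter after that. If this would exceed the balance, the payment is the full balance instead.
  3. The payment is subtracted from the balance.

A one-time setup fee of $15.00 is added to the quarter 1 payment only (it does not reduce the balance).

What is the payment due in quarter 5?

$1,450.23

Quarter 1: opening $8,469.47; payment $991.79 (+ $15.00 fee); balance $7,477.68
Quarter 2: opening $7,477.68; payment $1,500.47; balance $5,977.21
Quarter 3: opening $5,977.21; payment $2,009.15; balance $3,968.06
Quarter 4: opening $3,968.06; payment $2,517.83; balance $1,450.23
Quarter 5: opening $1,450.23; payment $1,450.23; balance $0.00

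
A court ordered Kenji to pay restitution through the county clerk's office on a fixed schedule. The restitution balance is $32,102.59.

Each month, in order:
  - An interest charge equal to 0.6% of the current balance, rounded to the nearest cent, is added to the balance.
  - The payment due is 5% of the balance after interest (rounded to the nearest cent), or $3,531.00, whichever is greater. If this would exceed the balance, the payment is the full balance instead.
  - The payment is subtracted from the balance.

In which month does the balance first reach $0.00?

10

# | Opening | Interest | Payment | End bal
1 | $32,102.59 | $192.62 | $3,531.00 | $28,764.21
2 | $28,764.21 | $172.59 | $3,531.00 | $25,405.80
3 | $25,405.80 | $152.43 | $3,531.00 | $22,027.23
4 | $22,027.23 | $132.16 | $3,531.00 | $18,628.39
5 | $18,628.39 | $111.77 | $3,531.00 | $15,209.16
6 | $15,209.16 | $91.25 | $3,531.00 | $11,769.41
7 | $11,769.41 | $70.62 | $3,531.00 | $8,309.03
8 | $8,309.03 | $49.85 | $3,531.00 | $4,827.88
9 | $4,827.88 | $28.97 | $3,531.00 | $1,325.85
10 | $1,325.85 | $7.96 | $1,333.81 | $0.00
Balance reaches $0.00 in month 10.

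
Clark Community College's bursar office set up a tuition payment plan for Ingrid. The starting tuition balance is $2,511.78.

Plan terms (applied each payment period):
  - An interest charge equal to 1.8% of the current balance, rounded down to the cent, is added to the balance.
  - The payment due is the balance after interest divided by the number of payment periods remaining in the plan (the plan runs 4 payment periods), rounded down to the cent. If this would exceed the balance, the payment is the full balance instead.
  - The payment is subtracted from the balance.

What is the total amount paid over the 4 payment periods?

Payment period 1: $2,511.78 +$45.21 interest = $2,556.99; pay $639.24 → $1,917.75
Payment period 2: $1,917.75 +$34.51 interest = $1,952.26; pay $650.75 → $1,301.51
Payment period 3: $1,301.51 +$23.42 interest = $1,324.93; pay $662.46 → $662.47
Payment period 4: $662.47 +$11.92 interest = $674.39; pay $674.39 → $0.00
Total paid: $2,626.84

$2,626.84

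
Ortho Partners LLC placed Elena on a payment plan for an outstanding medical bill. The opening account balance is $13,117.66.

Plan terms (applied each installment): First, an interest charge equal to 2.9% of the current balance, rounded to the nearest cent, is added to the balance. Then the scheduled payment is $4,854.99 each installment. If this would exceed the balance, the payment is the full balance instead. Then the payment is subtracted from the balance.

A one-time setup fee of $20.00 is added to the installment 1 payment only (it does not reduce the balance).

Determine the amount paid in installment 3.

$4,155.86

Installment 1: opening $13,117.66; interest $380.41 → $13,498.07; payment $4,854.99 (+ $20.00 fee); balance $8,643.08
Installment 2: opening $8,643.08; interest $250.65 → $8,893.73; payment $4,854.99; balance $4,038.74
Installment 3: opening $4,038.74; interest $117.12 → $4,155.86; payment $4,155.86; balance $0.00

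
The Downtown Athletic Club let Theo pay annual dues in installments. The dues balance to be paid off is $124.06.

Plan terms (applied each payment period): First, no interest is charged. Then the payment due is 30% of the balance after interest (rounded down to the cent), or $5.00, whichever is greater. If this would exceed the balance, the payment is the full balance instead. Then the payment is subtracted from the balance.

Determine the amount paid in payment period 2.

$26.05

# | Opening | Payment | End bal
1 | $124.06 | $37.21 | $86.85
2 | $86.85 | $26.05 | $60.80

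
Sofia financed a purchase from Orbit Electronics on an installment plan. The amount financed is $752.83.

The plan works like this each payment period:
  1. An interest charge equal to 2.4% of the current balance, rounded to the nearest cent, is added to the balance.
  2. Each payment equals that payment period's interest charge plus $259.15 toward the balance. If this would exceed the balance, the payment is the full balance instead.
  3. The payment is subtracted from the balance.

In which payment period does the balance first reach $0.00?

3

Payment period 1: opening $752.83; interest $18.07 → $770.90; payment $277.22; balance $493.68
Payment period 2: opening $493.68; interest $11.85 → $505.53; payment $271.00; balance $234.53
Payment period 3: opening $234.53; interest $5.63 → $240.16; payment $240.16; balance $0.00
Balance reaches $0.00 in payment period 3.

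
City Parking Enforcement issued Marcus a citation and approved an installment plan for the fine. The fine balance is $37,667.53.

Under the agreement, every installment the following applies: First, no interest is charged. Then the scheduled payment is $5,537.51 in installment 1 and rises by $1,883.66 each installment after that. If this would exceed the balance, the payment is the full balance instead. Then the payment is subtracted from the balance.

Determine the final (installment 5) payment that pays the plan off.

$4,215.53

Installment 1: $37,667.53 − $5,537.51 → $32,130.02
Installment 2: $32,130.02 − $7,421.17 → $24,708.85
Installment 3: $24,708.85 − $9,304.83 → $15,404.02
Installment 4: $15,404.02 − $11,188.49 → $4,215.53
Installment 5: $4,215.53 − $4,215.53 → $0.00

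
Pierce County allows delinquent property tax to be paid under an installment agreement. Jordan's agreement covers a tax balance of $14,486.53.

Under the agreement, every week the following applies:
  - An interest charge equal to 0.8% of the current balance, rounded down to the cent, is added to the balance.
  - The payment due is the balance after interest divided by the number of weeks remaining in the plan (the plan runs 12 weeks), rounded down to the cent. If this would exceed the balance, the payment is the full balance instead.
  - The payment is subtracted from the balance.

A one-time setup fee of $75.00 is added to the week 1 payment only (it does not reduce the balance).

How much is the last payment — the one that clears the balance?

$1,328.34

Week 1: $14,486.53 +$115.89 interest = $14,602.42; pay $1,216.86 (+ $75.00 fee) → $13,385.56
Week 2: $13,385.56 +$107.08 interest = $13,492.64; pay $1,226.60 → $12,266.04
Week 3: $12,266.04 +$98.12 interest = $12,364.16; pay $1,236.41 → $11,127.75
Week 4: $11,127.75 +$89.02 interest = $11,216.77; pay $1,246.30 → $9,970.47
Week 5: $9,970.47 +$79.76 interest = $10,050.23; pay $1,256.27 → $8,793.96
Week 6: $8,793.96 +$70.35 interest = $8,864.31; pay $1,266.33 → $7,597.98
Week 7: $7,597.98 +$60.78 interest = $7,658.76; pay $1,276.46 → $6,382.30
Week 8: $6,382.30 +$51.05 interest = $6,433.35; pay $1,286.67 → $5,146.68
Week 9: $5,146.68 +$41.17 interest = $5,187.85; pay $1,296.96 → $3,890.89
Week 10: $3,890.89 +$31.12 interest = $3,922.01; pay $1,307.33 → $2,614.68
Week 11: $2,614.68 +$20.91 interest = $2,635.59; pay $1,317.79 → $1,317.80
Week 12: $1,317.80 +$10.54 interest = $1,328.34; pay $1,328.34 → $0.00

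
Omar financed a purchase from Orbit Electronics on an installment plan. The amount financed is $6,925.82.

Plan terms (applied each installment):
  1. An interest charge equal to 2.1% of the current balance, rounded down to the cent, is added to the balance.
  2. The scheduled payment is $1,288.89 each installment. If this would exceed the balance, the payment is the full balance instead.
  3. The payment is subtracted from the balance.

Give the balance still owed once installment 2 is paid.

$4,614.90

# | Opening | Interest | Payment | End bal
1 | $6,925.82 | $145.44 | $1,288.89 | $5,782.37
2 | $5,782.37 | $121.42 | $1,288.89 | $4,614.90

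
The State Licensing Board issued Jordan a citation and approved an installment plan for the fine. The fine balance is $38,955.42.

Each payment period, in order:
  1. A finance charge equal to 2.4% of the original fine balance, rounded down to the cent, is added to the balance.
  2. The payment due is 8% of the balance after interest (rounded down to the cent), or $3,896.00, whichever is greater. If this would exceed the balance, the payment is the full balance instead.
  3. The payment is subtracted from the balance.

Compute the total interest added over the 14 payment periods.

$13,089.02

Payment period 1: $38,955.42 +$934.93 interest = $39,890.35; pay $3,896.00 → $35,994.35
Payment period 2: $35,994.35 +$934.93 interest = $36,929.28; pay $3,896.00 → $33,033.28
Payment period 3: $33,033.28 +$934.93 interest = $33,968.21; pay $3,896.00 → $30,072.21
Payment period 4: $30,072.21 +$934.93 interest = $31,007.14; pay $3,896.00 → $27,111.14
Payment period 5: $27,111.14 +$934.93 interest = $28,046.07; pay $3,896.00 → $24,150.07
Payment period 6: $24,150.07 +$934.93 interest = $25,085.00; pay $3,896.00 → $21,189.00
Payment period 7: $21,189.00 +$934.93 interest = $22,123.93; pay $3,896.00 → $18,227.93
Payment period 8: $18,227.93 +$934.93 interest = $19,162.86; pay $3,896.00 → $15,266.86
Payment period 9: $15,266.86 +$934.93 interest = $16,201.79; pay $3,896.00 → $12,305.79
Payment period 10: $12,305.79 +$934.93 interest = $13,240.72; pay $3,896.00 → $9,344.72
Payment period 11: $9,344.72 +$934.93 interest = $10,279.65; pay $3,896.00 → $6,383.65
Payment period 12: $6,383.65 +$934.93 interest = $7,318.58; pay $3,896.00 → $3,422.58
Payment period 13: $3,422.58 +$934.93 interest = $4,357.51; pay $3,896.00 → $461.51
Payment period 14: $461.51 +$934.93 interest = $1,396.44; pay $1,396.44 → $0.00
Total interest: $934.93 + $934.93 + $934.93 + $934.93 + $934.93 + $934.93 + $934.93 + $934.93 + $934.93 + $934.93 + $934.93 + $934.93 + $934.93 + $934.93 = $13,089.02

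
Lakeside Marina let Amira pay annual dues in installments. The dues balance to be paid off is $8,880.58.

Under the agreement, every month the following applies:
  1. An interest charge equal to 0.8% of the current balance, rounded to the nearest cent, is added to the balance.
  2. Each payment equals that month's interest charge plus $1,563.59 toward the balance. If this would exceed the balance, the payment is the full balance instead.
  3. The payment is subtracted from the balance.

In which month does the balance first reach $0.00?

Month 1: $8,880.58 +$71.04 interest = $8,951.62; pay $1,634.63 → $7,316.99
Month 2: $7,316.99 +$58.54 interest = $7,375.53; pay $1,622.13 → $5,753.40
Month 3: $5,753.40 +$46.03 interest = $5,799.43; pay $1,609.62 → $4,189.81
Month 4: $4,189.81 +$33.52 interest = $4,223.33; pay $1,597.11 → $2,626.22
Month 5: $2,626.22 +$21.01 interest = $2,647.23; pay $1,584.60 → $1,062.63
Month 6: $1,062.63 +$8.50 interest = $1,071.13; pay $1,071.13 → $0.00
Balance reaches $0.00 in month 6.

6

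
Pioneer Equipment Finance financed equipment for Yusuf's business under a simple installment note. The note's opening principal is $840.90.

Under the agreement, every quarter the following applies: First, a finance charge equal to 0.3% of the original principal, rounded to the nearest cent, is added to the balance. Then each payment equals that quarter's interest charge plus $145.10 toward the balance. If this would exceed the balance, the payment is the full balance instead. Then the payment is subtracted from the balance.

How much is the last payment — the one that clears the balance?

$117.92

Quarter 1: $840.90 +$2.52 interest = $843.42; pay $147.62 → $695.80
Quarter 2: $695.80 +$2.52 interest = $698.32; pay $147.62 → $550.70
Quarter 3: $550.70 +$2.52 interest = $553.22; pay $147.62 → $405.60
Quarter 4: $405.60 +$2.52 interest = $408.12; pay $147.62 → $260.50
Quarter 5: $260.50 +$2.52 interest = $263.02; pay $147.62 → $115.40
Quarter 6: $115.40 +$2.52 interest = $117.92; pay $117.92 → $0.00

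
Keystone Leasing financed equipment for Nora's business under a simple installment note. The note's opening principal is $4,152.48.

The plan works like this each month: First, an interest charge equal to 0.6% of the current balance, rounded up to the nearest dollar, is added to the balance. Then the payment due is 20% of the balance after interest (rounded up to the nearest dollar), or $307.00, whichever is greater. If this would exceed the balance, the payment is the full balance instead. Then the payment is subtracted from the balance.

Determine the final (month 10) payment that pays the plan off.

# | Opening | Interest | Payment | End bal
1 | $4,152.48 | $25.00 | $836.00 | $3,341.48
2 | $3,341.48 | $21.00 | $673.00 | $2,689.48
3 | $2,689.48 | $17.00 | $542.00 | $2,164.48
4 | $2,164.48 | $13.00 | $436.00 | $1,741.48
5 | $1,741.48 | $11.00 | $351.00 | $1,401.48
6 | $1,401.48 | $9.00 | $307.00 | $1,103.48
7 | $1,103.48 | $7.00 | $307.00 | $803.48
8 | $803.48 | $5.00 | $307.00 | $501.48
9 | $501.48 | $4.00 | $307.00 | $198.48
10 | $198.48 | $2.00 | $200.48 | $0.00

$200.48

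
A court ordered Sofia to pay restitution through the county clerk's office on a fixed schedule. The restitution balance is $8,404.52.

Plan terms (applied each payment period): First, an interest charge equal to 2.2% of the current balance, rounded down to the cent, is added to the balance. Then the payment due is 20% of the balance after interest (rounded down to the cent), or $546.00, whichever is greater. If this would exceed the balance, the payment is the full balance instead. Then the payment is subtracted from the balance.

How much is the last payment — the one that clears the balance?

Payment period 1: opening $8,404.52; interest $184.89 → $8,589.41; payment $1,717.88; balance $6,871.53
Payment period 2: opening $6,871.53; interest $151.17 → $7,022.70; payment $1,404.54; balance $5,618.16
Payment period 3: opening $5,618.16; interest $123.59 → $5,741.75; payment $1,148.35; balance $4,593.40
Payment period 4: opening $4,593.40; interest $101.05 → $4,694.45; payment $938.89; balance $3,755.56
Payment period 5: opening $3,755.56; interest $82.62 → $3,838.18; payment $767.63; balance $3,070.55
Payment period 6: opening $3,070.55; interest $67.55 → $3,138.10; payment $627.62; balance $2,510.48
Payment period 7: opening $2,510.48; interest $55.23 → $2,565.71; payment $546.00; balance $2,019.71
Payment period 8: opening $2,019.71; interest $44.43 → $2,064.14; payment $546.00; balance $1,518.14
Payment period 9: opening $1,518.14; interest $33.39 → $1,551.53; payment $546.00; balance $1,005.53
Payment period 10: opening $1,005.53; interest $22.12 → $1,027.65; payment $546.00; balance $481.65
Payment period 11: opening $481.65; interest $10.59 → $492.24; payment $492.24; balance $0.00

$492.24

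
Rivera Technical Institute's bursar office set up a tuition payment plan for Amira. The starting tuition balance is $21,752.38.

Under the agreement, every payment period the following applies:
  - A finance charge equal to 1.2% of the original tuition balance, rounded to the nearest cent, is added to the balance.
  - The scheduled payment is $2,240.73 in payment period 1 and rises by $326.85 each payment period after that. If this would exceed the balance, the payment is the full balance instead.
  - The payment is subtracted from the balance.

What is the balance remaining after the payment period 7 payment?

$1,030.63

Payment period 1: opening $21,752.38; interest $261.03 → $22,013.41; payment $2,240.73; balance $19,772.68
Payment period 2: opening $19,772.68; interest $261.03 → $20,033.71; payment $2,567.58; balance $17,466.13
Payment period 3: opening $17,466.13; interest $261.03 → $17,727.16; payment $2,894.43; balance $14,832.73
Payment period 4: opening $14,832.73; interest $261.03 → $15,093.76; payment $3,221.28; balance $11,872.48
Payment period 5: opening $11,872.48; interest $261.03 → $12,133.51; payment $3,548.13; balance $8,585.38
Payment period 6: opening $8,585.38; interest $261.03 → $8,846.41; payment $3,874.98; balance $4,971.43
Payment period 7: opening $4,971.43; interest $261.03 → $5,232.46; payment $4,201.83; balance $1,030.63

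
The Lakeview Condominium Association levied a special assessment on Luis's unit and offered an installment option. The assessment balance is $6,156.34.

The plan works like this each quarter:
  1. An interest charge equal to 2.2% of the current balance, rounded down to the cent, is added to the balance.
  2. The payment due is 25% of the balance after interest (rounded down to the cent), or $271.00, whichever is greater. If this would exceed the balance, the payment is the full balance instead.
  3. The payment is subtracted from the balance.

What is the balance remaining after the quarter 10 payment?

Quarter 1: opening $6,156.34; interest $135.43 → $6,291.77; payment $1,572.94; balance $4,718.83
Quarter 2: opening $4,718.83; interest $103.81 → $4,822.64; payment $1,205.66; balance $3,616.98
Quarter 3: opening $3,616.98; interest $79.57 → $3,696.55; payment $924.13; balance $2,772.42
Quarter 4: opening $2,772.42; interest $60.99 → $2,833.41; payment $708.35; balance $2,125.06
Quarter 5: opening $2,125.06; interest $46.75 → $2,171.81; payment $542.95; balance $1,628.86
Quarter 6: opening $1,628.86; interest $35.83 → $1,664.69; payment $416.17; balance $1,248.52
Quarter 7: opening $1,248.52; interest $27.46 → $1,275.98; payment $318.99; balance $956.99
Quarter 8: opening $956.99; interest $21.05 → $978.04; payment $271.00; balance $707.04
Quarter 9: opening $707.04; interest $15.55 → $722.59; payment $271.00; balance $451.59
Quarter 10: opening $451.59; interest $9.93 → $461.52; payment $271.00; balance $190.52

$190.52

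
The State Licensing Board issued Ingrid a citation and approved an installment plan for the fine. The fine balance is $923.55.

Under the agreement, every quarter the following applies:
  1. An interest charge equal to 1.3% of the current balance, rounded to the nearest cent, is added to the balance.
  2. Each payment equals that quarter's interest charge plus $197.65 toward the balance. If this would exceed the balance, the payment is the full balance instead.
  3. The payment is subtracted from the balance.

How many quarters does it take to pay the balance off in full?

# | Opening | Interest | Payment | End bal
1 | $923.55 | $12.01 | $209.66 | $725.90
2 | $725.90 | $9.44 | $207.09 | $528.25
3 | $528.25 | $6.87 | $204.52 | $330.60
4 | $330.60 | $4.30 | $201.95 | $132.95
5 | $132.95 | $1.73 | $134.68 | $0.00
Balance reaches $0.00 in quarter 5.

5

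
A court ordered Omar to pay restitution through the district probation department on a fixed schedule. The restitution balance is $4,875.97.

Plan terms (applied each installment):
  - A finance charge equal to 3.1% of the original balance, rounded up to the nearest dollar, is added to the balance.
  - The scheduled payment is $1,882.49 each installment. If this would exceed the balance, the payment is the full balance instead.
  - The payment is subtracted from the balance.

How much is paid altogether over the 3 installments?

$5,331.97

Installment 1: $4,875.97 +$152.00 interest = $5,027.97; pay $1,882.49 → $3,145.48
Installment 2: $3,145.48 +$152.00 interest = $3,297.48; pay $1,882.49 → $1,414.99
Installment 3: $1,414.99 +$152.00 interest = $1,566.99; pay $1,566.99 → $0.00
Total paid: $5,331.97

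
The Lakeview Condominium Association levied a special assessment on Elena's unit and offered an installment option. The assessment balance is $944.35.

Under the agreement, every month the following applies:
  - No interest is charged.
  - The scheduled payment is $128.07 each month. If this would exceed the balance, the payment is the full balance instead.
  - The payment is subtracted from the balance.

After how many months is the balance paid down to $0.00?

# | Opening | Payment | End bal
1 | $944.35 | $128.07 | $816.28
2 | $816.28 | $128.07 | $688.21
3 | $688.21 | $128.07 | $560.14
4 | $560.14 | $128.07 | $432.07
5 | $432.07 | $128.07 | $304.00
6 | $304.00 | $128.07 | $175.93
7 | $175.93 | $128.07 | $47.86
8 | $47.86 | $47.86 | $0.00
Balance reaches $0.00 in month 8.

8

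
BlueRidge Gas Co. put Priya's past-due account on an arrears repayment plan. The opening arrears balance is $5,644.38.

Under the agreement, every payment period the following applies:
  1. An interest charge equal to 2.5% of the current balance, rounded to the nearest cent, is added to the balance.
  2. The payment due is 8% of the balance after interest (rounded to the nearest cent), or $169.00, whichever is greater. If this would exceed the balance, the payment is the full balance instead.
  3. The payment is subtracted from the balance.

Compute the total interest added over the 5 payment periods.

Payment period 1: $5,644.38 +$141.11 interest = $5,785.49; pay $462.84 → $5,322.65
Payment period 2: $5,322.65 +$133.07 interest = $5,455.72; pay $436.46 → $5,019.26
Payment period 3: $5,019.26 +$125.48 interest = $5,144.74; pay $411.58 → $4,733.16
Payment period 4: $4,733.16 +$118.33 interest = $4,851.49; pay $388.12 → $4,463.37
Payment period 5: $4,463.37 +$111.58 interest = $4,574.95; pay $366.00 → $4,208.95
Total interest: $141.11 + $133.07 + $125.48 + $118.33 + $111.58 = $629.57

$629.57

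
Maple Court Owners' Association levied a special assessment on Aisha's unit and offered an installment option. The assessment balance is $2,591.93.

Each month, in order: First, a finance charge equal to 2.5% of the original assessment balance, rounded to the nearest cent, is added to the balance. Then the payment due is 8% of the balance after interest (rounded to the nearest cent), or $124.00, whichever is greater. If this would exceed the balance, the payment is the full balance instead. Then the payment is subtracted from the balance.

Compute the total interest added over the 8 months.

$518.40

# | Opening | Interest | Payment | End bal
1 | $2,591.93 | $64.80 | $212.54 | $2,444.19
2 | $2,444.19 | $64.80 | $200.72 | $2,308.27
3 | $2,308.27 | $64.80 | $189.85 | $2,183.22
4 | $2,183.22 | $64.80 | $179.84 | $2,068.18
5 | $2,068.18 | $64.80 | $170.64 | $1,962.34
6 | $1,962.34 | $64.80 | $162.17 | $1,864.97
7 | $1,864.97 | $64.80 | $154.38 | $1,775.39
8 | $1,775.39 | $64.80 | $147.22 | $1,692.97
Total interest: $64.80 + $64.80 + $64.80 + $64.80 + $64.80 + $64.80 + $64.80 + $64.80 = $518.40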